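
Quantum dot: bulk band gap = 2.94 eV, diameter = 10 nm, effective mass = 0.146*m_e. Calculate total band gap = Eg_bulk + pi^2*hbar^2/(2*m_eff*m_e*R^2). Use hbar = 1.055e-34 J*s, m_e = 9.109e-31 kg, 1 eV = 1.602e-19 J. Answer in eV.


Radius R = 10/2 nm = 5e-09 m
Confinement energy dE = pi^2 * hbar^2 / (2 * m_eff * m_e * R^2)
dE = pi^2 * (1.055e-34)^2 / (2 * 0.146 * 9.109e-31 * (5e-09)^2) J, divided by 1.602e-19 J/eV
dE = 0.1031 eV
Total band gap = E_g(bulk) + dE = 2.94 + 0.1031 = 3.0431 eV

3.0431


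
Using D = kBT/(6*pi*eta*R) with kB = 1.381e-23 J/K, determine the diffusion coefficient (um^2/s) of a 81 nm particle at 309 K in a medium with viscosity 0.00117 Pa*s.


Radius R = 81/2 = 40.5 nm = 4.05e-08 m
D = kB*T / (6*pi*eta*R)
D = 1.381e-23 * 309 / (6 * pi * 0.00117 * 4.05e-08)
D = 4.7776e-12 m^2/s = 4.778 um^2/s

4.778


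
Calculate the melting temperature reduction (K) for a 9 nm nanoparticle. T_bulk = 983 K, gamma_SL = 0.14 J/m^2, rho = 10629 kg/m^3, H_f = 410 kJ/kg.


Radius R = 9/2 = 4.5 nm = 4.5e-09 m
Convert H_f = 410 kJ/kg = 410000 J/kg
dT = 2 * gamma_SL * T_bulk / (rho * H_f * R)
dT = 2 * 0.14 * 983 / (10629 * 410000 * 4.5e-09)
dT = 14.0 K

14.0


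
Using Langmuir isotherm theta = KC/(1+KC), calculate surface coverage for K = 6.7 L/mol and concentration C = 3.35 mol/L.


Langmuir isotherm: theta = K*C / (1 + K*C)
K*C = 6.7 * 3.35 = 22.445
theta = 22.445 / (1 + 22.445) = 22.445 / 23.445
theta = 0.9573

0.9573


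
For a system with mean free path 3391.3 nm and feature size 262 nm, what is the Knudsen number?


Knudsen number Kn = lambda / L
Kn = 3391.3 / 262
Kn = 12.9439

12.9439


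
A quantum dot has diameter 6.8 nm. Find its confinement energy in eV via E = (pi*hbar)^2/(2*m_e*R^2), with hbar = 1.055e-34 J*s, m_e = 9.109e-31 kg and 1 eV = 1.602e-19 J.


Radius R = 6.8/2 = 3.4 nm = 3.4e-09 m
E = (pi * 1.055e-34)^2 / (2 * 9.109e-31 * (3.4e-09)^2)
E(J) = 5.2161e-21
E = E(J) / 1.602e-19 = 0.0326 eV

0.0326


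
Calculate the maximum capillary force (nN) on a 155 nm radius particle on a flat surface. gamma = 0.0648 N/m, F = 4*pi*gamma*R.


Convert radius: R = 155 nm = 1.55e-07 m
F = 4 * pi * gamma * R
F = 4 * pi * 0.0648 * 1.55e-07
F = 1.26217e-07 N = 126.2166 nN

126.2166


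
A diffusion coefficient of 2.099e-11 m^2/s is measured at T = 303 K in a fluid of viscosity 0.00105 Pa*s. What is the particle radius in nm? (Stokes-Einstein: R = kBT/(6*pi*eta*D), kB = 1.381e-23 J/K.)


Stokes-Einstein: R = kB*T / (6*pi*eta*D)
R = 1.381e-23 * 303 / (6 * pi * 0.00105 * 2.099e-11)
R = 1.00724e-08 m = 10.07 nm

10.07


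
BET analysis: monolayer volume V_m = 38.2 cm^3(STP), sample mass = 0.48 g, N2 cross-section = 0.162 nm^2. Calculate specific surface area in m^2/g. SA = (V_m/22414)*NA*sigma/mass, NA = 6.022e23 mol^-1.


Number of moles in monolayer = V_m / 22414 = 38.2 / 22414 = 0.00170429
Number of molecules = moles * NA = 0.00170429 * 6.022e23
SA = molecules * sigma / mass
SA = (38.2 / 22414) * 6.022e23 * 0.162e-18 / 0.48
SA = 346.4 m^2/g

346.4


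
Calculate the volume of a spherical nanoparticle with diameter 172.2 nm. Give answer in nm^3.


Radius r = 172.2/2 = 86.1 nm
Volume V = (4/3) * pi * r^3
V = (4/3) * pi * (86.1)^3
V = 2673610.04 nm^3

2673610.04


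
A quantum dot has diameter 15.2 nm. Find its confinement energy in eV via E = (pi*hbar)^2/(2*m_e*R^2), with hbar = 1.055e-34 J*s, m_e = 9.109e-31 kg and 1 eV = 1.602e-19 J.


Radius R = 15.2/2 = 7.6 nm = 7.6e-09 m
E = (pi * 1.055e-34)^2 / (2 * 9.109e-31 * (7.6e-09)^2)
E(J) = 1.04394e-21
E = E(J) / 1.602e-19 = 0.0065 eV

0.0065


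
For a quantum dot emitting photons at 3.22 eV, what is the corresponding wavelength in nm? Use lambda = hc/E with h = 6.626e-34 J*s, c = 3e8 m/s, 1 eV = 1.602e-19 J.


Convert energy: E = 3.22 eV = 3.22 * 1.602e-19 = 5.15844e-19 J
lambda = h*c / E = 6.626e-34 * 3e8 / 5.15844e-19
lambda = 3.85349e-07 m = 385.3 nm

385.3


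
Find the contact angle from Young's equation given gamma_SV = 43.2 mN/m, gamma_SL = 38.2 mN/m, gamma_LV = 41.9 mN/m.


cos(theta) = (gamma_SV - gamma_SL) / gamma_LV
cos(theta) = (43.2 - 38.2) / 41.9
cos(theta) = 0.119332
theta = arccos(0.119332) = 83.15 degrees

83.15


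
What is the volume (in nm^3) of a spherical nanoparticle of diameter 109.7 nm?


Radius r = 109.7/2 = 54.85 nm
Volume V = (4/3) * pi * r^3
V = (4/3) * pi * (54.85)^3
V = 691223.52 nm^3

691223.52


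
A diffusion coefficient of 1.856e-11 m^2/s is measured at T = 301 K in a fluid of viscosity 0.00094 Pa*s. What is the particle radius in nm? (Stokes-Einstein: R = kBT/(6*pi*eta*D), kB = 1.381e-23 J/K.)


Stokes-Einstein: R = kB*T / (6*pi*eta*D)
R = 1.381e-23 * 301 / (6 * pi * 0.00094 * 1.856e-11)
R = 1.26402e-08 m = 12.64 nm

12.64


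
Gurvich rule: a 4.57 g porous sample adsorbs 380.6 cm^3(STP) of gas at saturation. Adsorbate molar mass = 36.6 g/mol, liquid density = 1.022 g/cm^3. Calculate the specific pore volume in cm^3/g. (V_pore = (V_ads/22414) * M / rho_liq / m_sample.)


Moles adsorbed n = V_ads / 22414 = 380.6 / 22414 = 1.698046e-02 mol
Liquid volume V_liq = n * M / rho_liq = 1.698046e-02 * 36.6 / 1.022 = 0.60811 cm^3
Specific pore volume V_pore = V_liq / m_sample = 0.60811 / 4.57
V_pore = 0.1331 cm^3/g

0.1331


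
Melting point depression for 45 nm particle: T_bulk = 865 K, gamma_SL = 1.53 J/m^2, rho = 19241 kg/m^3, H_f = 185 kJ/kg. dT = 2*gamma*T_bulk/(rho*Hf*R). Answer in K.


Radius R = 45/2 = 22.5 nm = 2.25e-08 m
Convert H_f = 185 kJ/kg = 185000 J/kg
dT = 2 * gamma_SL * T_bulk / (rho * H_f * R)
dT = 2 * 1.53 * 865 / (19241 * 185000 * 2.25e-08)
dT = 33.0 K

33.0


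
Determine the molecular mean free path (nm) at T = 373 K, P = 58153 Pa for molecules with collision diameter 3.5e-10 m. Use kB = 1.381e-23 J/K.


Mean free path: lambda = kB*T / (sqrt(2) * pi * d^2 * P)
lambda = 1.381e-23 * 373 / (sqrt(2) * pi * (3.5e-10)^2 * 58153)
lambda = 1.62753e-07 m
lambda = 162.75 nm

162.75


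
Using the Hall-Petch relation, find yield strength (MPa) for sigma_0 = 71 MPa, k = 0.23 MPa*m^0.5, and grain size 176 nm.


d = 176 nm = 1.76e-07 m
sqrt(d) = 0.0004195235
Hall-Petch contribution = k / sqrt(d) = 0.23 / 0.0004195235 = 548.2 MPa
sigma = sigma_0 + k/sqrt(d) = 71 + 548.2 = 619.2 MPa

619.2


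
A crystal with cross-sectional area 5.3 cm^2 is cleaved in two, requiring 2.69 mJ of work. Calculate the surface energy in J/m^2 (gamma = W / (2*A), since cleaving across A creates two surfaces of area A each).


Convert: A = 5.3 cm^2 = 0.00053 m^2, W = 2.69 mJ = 0.00269 J
Cleaving exposes two faces of area A, so total new surface = 2*A and gamma = W / (2*A)
gamma = 0.00269 / (2 * 0.00053)
gamma = 2.538 J/m^2

2.538


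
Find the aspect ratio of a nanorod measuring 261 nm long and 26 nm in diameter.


Aspect ratio AR = length / diameter
AR = 261 / 26
AR = 10.04

10.04


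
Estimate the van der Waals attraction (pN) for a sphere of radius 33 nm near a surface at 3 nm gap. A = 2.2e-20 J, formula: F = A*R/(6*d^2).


Convert to SI: R = 33 nm = 3.3e-08 m, d = 3 nm = 3e-09 m
F = A * R / (6 * d^2)
F = 2.2e-20 * 3.3e-08 / (6 * (3e-09)^2)
F = 1.34444e-11 N = 13.444 pN

13.444


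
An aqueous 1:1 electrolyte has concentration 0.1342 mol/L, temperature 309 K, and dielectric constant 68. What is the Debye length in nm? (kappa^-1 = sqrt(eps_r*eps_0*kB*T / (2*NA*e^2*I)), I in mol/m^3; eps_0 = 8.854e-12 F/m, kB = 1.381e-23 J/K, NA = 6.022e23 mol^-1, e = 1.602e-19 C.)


Ionic strength I = 0.1342 * 1^2 * 1000 = 134.2 mol/m^3
kappa^-1 = sqrt(68 * 8.854e-12 * 1.381e-23 * 309 / (2 * 6.022e23 * (1.602e-19)^2 * 134.2))
kappa^-1 = 0.787 nm

0.787


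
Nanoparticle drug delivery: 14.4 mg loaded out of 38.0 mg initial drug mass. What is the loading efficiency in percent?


Drug loading efficiency = (drug loaded / drug initial) * 100
DLE = 14.4 / 38.0 * 100
DLE = 0.3789 * 100
DLE = 37.89%

37.89


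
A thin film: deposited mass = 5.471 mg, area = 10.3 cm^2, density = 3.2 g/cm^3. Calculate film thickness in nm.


Convert: m = 5.471 mg = 5.4710e-06 kg, A = 10.3 cm^2 = 1.0300e-03 m^2, rho = 3.2 g/cm^3 = 3200 kg/m^3
t = m / (A * rho)
t = 5.4710e-06 / (1.0300e-03 * 3200)
t = 1.6599e-06 m = 1659.9 nm

1659.9


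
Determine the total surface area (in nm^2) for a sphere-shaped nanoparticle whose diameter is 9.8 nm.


Radius r = 9.8/2 = 4.9 nm
Surface area SA = 4 * pi * r^2
SA = 4 * pi * (4.9)^2
SA = 301.72 nm^2

301.72


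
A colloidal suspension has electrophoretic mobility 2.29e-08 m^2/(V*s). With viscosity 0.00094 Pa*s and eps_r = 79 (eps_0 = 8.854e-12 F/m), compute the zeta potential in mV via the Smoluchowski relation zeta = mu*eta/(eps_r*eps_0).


Smoluchowski equation: zeta = mu * eta / (eps_r * eps_0)
zeta = 2.29e-08 * 0.00094 / (79 * 8.854e-12)
zeta = 0.030775 V = 30.77 mV

30.77


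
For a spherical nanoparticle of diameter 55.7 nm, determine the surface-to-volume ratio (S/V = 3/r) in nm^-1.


Radius r = 55.7/2 = 27.85 nm
S/V = 3 / r = 3 / 27.85
S/V = 0.1077 nm^-1

0.1077


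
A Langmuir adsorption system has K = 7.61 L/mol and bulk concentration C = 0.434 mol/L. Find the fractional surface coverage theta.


Langmuir isotherm: theta = K*C / (1 + K*C)
K*C = 7.61 * 0.434 = 3.30274
theta = 3.30274 / (1 + 3.30274) = 3.30274 / 4.30274
theta = 0.7676

0.7676


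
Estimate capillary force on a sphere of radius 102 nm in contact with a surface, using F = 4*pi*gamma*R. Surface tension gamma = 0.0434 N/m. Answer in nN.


Convert radius: R = 102 nm = 1.02e-07 m
F = 4 * pi * gamma * R
F = 4 * pi * 0.0434 * 1.02e-07
F = 5.56288e-08 N = 55.6288 nN

55.6288


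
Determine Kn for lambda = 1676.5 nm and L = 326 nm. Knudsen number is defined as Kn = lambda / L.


Knudsen number Kn = lambda / L
Kn = 1676.5 / 326
Kn = 5.1426

5.1426


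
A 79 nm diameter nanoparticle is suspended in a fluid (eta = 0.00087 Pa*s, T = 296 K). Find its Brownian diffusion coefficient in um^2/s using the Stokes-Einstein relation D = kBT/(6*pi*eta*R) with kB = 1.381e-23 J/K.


Radius R = 79/2 = 39.5 nm = 3.95e-08 m
D = kB*T / (6*pi*eta*R)
D = 1.381e-23 * 296 / (6 * pi * 0.00087 * 3.95e-08)
D = 6.31056e-12 m^2/s = 6.311 um^2/s

6.311


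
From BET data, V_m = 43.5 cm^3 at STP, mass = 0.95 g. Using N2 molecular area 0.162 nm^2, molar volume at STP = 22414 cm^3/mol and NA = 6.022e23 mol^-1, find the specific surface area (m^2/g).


Number of moles in monolayer = V_m / 22414 = 43.5 / 22414 = 0.00194075
Number of molecules = moles * NA = 0.00194075 * 6.022e23
SA = molecules * sigma / mass
SA = (43.5 / 22414) * 6.022e23 * 0.162e-18 / 0.95
SA = 199.3 m^2/g

199.3


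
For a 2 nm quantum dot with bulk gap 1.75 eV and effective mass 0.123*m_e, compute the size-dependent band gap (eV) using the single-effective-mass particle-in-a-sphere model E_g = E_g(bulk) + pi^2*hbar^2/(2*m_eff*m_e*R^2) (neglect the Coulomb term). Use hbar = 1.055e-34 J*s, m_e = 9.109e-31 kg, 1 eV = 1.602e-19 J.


Radius R = 2/2 nm = 1e-09 m
Confinement energy dE = pi^2 * hbar^2 / (2 * m_eff * m_e * R^2)
dE = pi^2 * (1.055e-34)^2 / (2 * 0.123 * 9.109e-31 * (1e-09)^2) J, divided by 1.602e-19 J/eV
dE = 3.0601 eV
Total band gap = E_g(bulk) + dE = 1.75 + 3.0601 = 4.8101 eV

4.8101


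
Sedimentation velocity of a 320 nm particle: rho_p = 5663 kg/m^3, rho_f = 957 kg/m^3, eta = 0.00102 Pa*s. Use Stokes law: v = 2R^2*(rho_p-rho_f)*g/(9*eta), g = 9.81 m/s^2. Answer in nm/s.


Radius R = 320/2 nm = 1.6e-07 m
Density difference = 5663 - 957 = 4706 kg/m^3
v = 2 * R^2 * (rho_p - rho_f) * g / (9 * eta)
v = 2 * (1.6e-07)^2 * 4706 * 9.81 / (9 * 0.00102)
v = 2.57483e-07 m/s = 257.4828 nm/s

257.4828


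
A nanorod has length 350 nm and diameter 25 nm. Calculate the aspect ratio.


Aspect ratio AR = length / diameter
AR = 350 / 25
AR = 14.0

14.0


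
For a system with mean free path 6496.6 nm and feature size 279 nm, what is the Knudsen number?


Knudsen number Kn = lambda / L
Kn = 6496.6 / 279
Kn = 23.2853

23.2853


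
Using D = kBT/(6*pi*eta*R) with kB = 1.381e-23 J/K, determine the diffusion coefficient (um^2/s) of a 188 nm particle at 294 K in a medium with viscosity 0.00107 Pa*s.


Radius R = 188/2 = 94 nm = 9.4e-08 m
D = kB*T / (6*pi*eta*R)
D = 1.381e-23 * 294 / (6 * pi * 0.00107 * 9.4e-08)
D = 2.14155e-12 m^2/s = 2.142 um^2/s

2.142


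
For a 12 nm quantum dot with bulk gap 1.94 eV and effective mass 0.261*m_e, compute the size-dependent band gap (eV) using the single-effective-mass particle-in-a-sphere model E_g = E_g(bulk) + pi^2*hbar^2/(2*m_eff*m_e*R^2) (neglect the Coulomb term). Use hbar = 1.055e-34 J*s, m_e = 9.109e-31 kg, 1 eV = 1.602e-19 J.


Radius R = 12/2 nm = 6e-09 m
Confinement energy dE = pi^2 * hbar^2 / (2 * m_eff * m_e * R^2)
dE = pi^2 * (1.055e-34)^2 / (2 * 0.261 * 9.109e-31 * (6e-09)^2) J, divided by 1.602e-19 J/eV
dE = 0.0401 eV
Total band gap = E_g(bulk) + dE = 1.94 + 0.0401 = 1.9801 eV

1.9801


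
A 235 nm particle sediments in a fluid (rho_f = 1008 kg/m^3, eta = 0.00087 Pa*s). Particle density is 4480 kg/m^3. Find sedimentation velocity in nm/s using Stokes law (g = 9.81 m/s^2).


Radius R = 235/2 nm = 1.175e-07 m
Density difference = 4480 - 1008 = 3472 kg/m^3
v = 2 * R^2 * (rho_p - rho_f) * g / (9 * eta)
v = 2 * (1.175e-07)^2 * 3472 * 9.81 / (9 * 0.00087)
v = 1.20114e-07 m/s = 120.1137 nm/s

120.1137


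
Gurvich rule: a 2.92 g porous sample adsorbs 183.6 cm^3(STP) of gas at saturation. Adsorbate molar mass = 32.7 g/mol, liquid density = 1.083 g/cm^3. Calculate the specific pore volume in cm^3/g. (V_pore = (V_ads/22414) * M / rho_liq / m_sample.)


Moles adsorbed n = V_ads / 22414 = 183.6 / 22414 = 8.191309e-03 mol
Liquid volume V_liq = n * M / rho_liq = 8.191309e-03 * 32.7 / 1.083 = 0.24733 cm^3
Specific pore volume V_pore = V_liq / m_sample = 0.24733 / 2.92
V_pore = 0.0847 cm^3/g

0.0847


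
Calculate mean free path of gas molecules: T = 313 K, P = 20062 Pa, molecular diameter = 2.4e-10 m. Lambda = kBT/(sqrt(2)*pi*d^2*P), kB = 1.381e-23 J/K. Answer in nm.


Mean free path: lambda = kB*T / (sqrt(2) * pi * d^2 * P)
lambda = 1.381e-23 * 313 / (sqrt(2) * pi * (2.4e-10)^2 * 20062)
lambda = 8.41931e-07 m
lambda = 841.93 nm

841.93


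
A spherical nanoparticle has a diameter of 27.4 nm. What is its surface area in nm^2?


Radius r = 27.4/2 = 13.7 nm
Surface area SA = 4 * pi * r^2
SA = 4 * pi * (13.7)^2
SA = 2358.58 nm^2

2358.58


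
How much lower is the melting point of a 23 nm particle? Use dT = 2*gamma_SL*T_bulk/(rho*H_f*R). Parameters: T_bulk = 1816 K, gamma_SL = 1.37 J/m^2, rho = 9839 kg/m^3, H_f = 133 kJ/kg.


Radius R = 23/2 = 11.5 nm = 1.15e-08 m
Convert H_f = 133 kJ/kg = 133000 J/kg
dT = 2 * gamma_SL * T_bulk / (rho * H_f * R)
dT = 2 * 1.37 * 1816 / (9839 * 133000 * 1.15e-08)
dT = 330.6 K

330.6


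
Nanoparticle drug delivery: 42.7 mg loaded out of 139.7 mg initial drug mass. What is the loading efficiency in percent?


Drug loading efficiency = (drug loaded / drug initial) * 100
DLE = 42.7 / 139.7 * 100
DLE = 0.3057 * 100
DLE = 30.57%

30.57


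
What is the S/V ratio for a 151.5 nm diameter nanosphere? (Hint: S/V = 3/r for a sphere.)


Radius r = 151.5/2 = 75.75 nm
S/V = 3 / r = 3 / 75.75
S/V = 0.0396 nm^-1

0.0396


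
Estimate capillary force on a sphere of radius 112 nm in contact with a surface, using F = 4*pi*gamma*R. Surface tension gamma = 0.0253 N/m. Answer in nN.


Convert radius: R = 112 nm = 1.12e-07 m
F = 4 * pi * gamma * R
F = 4 * pi * 0.0253 * 1.12e-07
F = 3.56081e-08 N = 35.6081 nN

35.6081


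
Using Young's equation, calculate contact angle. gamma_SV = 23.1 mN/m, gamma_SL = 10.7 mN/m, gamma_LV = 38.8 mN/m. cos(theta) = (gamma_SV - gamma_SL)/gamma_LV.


cos(theta) = (gamma_SV - gamma_SL) / gamma_LV
cos(theta) = (23.1 - 10.7) / 38.8
cos(theta) = 0.319588
theta = arccos(0.319588) = 71.36 degrees

71.36


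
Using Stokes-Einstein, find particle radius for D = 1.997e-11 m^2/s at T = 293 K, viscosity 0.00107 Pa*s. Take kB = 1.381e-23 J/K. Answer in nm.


Stokes-Einstein: R = kB*T / (6*pi*eta*D)
R = 1.381e-23 * 293 / (6 * pi * 0.00107 * 1.997e-11)
R = 1.00461e-08 m = 10.05 nm

10.05


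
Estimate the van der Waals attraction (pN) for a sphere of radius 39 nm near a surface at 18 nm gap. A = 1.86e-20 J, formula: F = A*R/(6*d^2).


Convert to SI: R = 39 nm = 3.9e-08 m, d = 18 nm = 1.8e-08 m
F = A * R / (6 * d^2)
F = 1.86e-20 * 3.9e-08 / (6 * (1.8e-08)^2)
F = 3.73148e-13 N = 0.373 pN

0.373


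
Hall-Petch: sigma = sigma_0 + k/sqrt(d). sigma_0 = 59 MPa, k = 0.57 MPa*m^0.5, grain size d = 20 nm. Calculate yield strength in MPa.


d = 20 nm = 2e-08 m
sqrt(d) = 0.0001414214
Hall-Petch contribution = k / sqrt(d) = 0.57 / 0.0001414214 = 4030.5 MPa
sigma = sigma_0 + k/sqrt(d) = 59 + 4030.5 = 4089.5 MPa

4089.5


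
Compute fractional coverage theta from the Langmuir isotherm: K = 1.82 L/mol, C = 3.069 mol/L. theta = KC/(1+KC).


Langmuir isotherm: theta = K*C / (1 + K*C)
K*C = 1.82 * 3.069 = 5.58558
theta = 5.58558 / (1 + 5.58558) = 5.58558 / 6.58558
theta = 0.8482

0.8482


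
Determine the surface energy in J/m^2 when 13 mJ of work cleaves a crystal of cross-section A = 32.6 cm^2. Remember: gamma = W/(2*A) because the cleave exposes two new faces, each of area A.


Convert: A = 32.6 cm^2 = 0.00326 m^2, W = 13 mJ = 0.013 J
Cleaving exposes two faces of area A, so total new surface = 2*A and gamma = W / (2*A)
gamma = 0.013 / (2 * 0.00326)
gamma = 1.994 J/m^2

1.994


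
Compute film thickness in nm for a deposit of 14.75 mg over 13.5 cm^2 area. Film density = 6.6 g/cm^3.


Convert: m = 14.75 mg = 1.4750e-05 kg, A = 13.5 cm^2 = 1.3500e-03 m^2, rho = 6.6 g/cm^3 = 6600 kg/m^3
t = m / (A * rho)
t = 1.4750e-05 / (1.3500e-03 * 6600)
t = 1.6554e-06 m = 1655.4 nm

1655.4


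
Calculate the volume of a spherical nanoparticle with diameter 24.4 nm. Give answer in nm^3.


Radius r = 24.4/2 = 12.2 nm
Volume V = (4/3) * pi * r^3
V = (4/3) * pi * (12.2)^3
V = 7606.21 nm^3

7606.21


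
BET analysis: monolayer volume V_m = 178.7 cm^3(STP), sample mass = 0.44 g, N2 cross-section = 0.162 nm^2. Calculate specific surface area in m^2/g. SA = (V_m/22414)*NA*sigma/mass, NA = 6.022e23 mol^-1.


Number of moles in monolayer = V_m / 22414 = 178.7 / 22414 = 0.0079727
Number of molecules = moles * NA = 0.0079727 * 6.022e23
SA = molecules * sigma / mass
SA = (178.7 / 22414) * 6.022e23 * 0.162e-18 / 0.44
SA = 1767.7 m^2/g

1767.7


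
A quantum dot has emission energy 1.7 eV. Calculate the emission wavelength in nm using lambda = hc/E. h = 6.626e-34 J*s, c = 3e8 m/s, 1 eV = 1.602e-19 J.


Convert energy: E = 1.7 eV = 1.7 * 1.602e-19 = 2.7234e-19 J
lambda = h*c / E = 6.626e-34 * 3e8 / 2.7234e-19
lambda = 7.29896e-07 m = 729.9 nm

729.9


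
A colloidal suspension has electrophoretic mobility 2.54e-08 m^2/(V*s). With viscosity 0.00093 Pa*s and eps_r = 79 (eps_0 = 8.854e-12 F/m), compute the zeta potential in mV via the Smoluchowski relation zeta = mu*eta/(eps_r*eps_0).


Smoluchowski equation: zeta = mu * eta / (eps_r * eps_0)
zeta = 2.54e-08 * 0.00093 / (79 * 8.854e-12)
zeta = 0.033771 V = 33.77 mV

33.77


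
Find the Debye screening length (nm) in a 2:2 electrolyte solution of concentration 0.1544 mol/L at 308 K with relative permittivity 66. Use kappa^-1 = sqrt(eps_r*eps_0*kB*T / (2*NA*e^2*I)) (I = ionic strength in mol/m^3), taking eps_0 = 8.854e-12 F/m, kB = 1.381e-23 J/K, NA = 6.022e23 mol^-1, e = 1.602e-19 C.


Ionic strength I = 0.1544 * 2^2 * 1000 = 617.6 mol/m^3
kappa^-1 = sqrt(66 * 8.854e-12 * 1.381e-23 * 308 / (2 * 6.022e23 * (1.602e-19)^2 * 617.6))
kappa^-1 = 0.361 nm

0.361


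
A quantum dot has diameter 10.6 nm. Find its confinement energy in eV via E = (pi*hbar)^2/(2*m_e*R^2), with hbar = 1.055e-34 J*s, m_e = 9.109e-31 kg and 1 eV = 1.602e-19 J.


Radius R = 10.6/2 = 5.3 nm = 5.3e-09 m
E = (pi * 1.055e-34)^2 / (2 * 9.109e-31 * (5.3e-09)^2)
E(J) = 2.14661e-21
E = E(J) / 1.602e-19 = 0.0134 eV

0.0134


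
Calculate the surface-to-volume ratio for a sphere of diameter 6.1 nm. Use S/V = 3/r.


Radius r = 6.1/2 = 3.05 nm
S/V = 3 / r = 3 / 3.05
S/V = 0.9836 nm^-1

0.9836


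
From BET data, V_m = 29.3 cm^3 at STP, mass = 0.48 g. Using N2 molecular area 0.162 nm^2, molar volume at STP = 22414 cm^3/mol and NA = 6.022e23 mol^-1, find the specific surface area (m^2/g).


Number of moles in monolayer = V_m / 22414 = 29.3 / 22414 = 0.00130722
Number of molecules = moles * NA = 0.00130722 * 6.022e23
SA = molecules * sigma / mass
SA = (29.3 / 22414) * 6.022e23 * 0.162e-18 / 0.48
SA = 265.7 m^2/g

265.7


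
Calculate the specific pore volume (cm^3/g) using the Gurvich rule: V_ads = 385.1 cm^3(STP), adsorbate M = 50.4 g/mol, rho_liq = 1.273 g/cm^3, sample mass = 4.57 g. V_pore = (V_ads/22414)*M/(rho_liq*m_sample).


Moles adsorbed n = V_ads / 22414 = 385.1 / 22414 = 1.718123e-02 mol
Liquid volume V_liq = n * M / rho_liq = 1.718123e-02 * 50.4 / 1.273 = 0.68023 cm^3
Specific pore volume V_pore = V_liq / m_sample = 0.68023 / 4.57
V_pore = 0.1488 cm^3/g

0.1488


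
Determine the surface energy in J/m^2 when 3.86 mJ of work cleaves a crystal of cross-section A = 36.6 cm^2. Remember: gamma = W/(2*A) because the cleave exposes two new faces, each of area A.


Convert: A = 36.6 cm^2 = 0.00366 m^2, W = 3.86 mJ = 0.00386 J
Cleaving exposes two faces of area A, so total new surface = 2*A and gamma = W / (2*A)
gamma = 0.00386 / (2 * 0.00366)
gamma = 0.527 J/m^2

0.527


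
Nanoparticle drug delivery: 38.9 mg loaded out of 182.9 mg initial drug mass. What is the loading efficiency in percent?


Drug loading efficiency = (drug loaded / drug initial) * 100
DLE = 38.9 / 182.9 * 100
DLE = 0.2127 * 100
DLE = 21.27%

21.27


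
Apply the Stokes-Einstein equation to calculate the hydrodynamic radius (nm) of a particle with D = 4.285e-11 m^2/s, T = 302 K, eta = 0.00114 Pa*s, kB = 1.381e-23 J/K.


Stokes-Einstein: R = kB*T / (6*pi*eta*D)
R = 1.381e-23 * 302 / (6 * pi * 0.00114 * 4.285e-11)
R = 4.52943e-09 m = 4.53 nm

4.53


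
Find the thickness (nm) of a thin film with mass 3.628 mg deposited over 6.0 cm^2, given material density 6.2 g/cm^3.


Convert: m = 3.628 mg = 3.6280e-06 kg, A = 6.0 cm^2 = 6.0000e-04 m^2, rho = 6.2 g/cm^3 = 6200 kg/m^3
t = m / (A * rho)
t = 3.6280e-06 / (6.0000e-04 * 6200)
t = 9.7527e-07 m = 975.3 nm

975.3


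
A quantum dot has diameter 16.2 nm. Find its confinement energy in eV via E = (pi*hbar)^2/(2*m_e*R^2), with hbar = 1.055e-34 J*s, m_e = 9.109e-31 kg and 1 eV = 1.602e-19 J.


Radius R = 16.2/2 = 8.1 nm = 8.1e-09 m
E = (pi * 1.055e-34)^2 / (2 * 9.109e-31 * (8.1e-09)^2)
E(J) = 9.19039e-22
E = E(J) / 1.602e-19 = 0.0057 eV

0.0057


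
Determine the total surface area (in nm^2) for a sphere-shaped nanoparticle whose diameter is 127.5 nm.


Radius r = 127.5/2 = 63.75 nm
Surface area SA = 4 * pi * r^2
SA = 4 * pi * (63.75)^2
SA = 51070.52 nm^2

51070.52


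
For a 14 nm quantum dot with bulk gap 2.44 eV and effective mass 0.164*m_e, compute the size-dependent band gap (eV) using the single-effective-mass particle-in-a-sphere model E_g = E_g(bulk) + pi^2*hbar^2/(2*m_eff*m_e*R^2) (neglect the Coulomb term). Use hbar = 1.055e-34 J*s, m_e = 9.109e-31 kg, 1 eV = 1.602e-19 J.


Radius R = 14/2 nm = 7e-09 m
Confinement energy dE = pi^2 * hbar^2 / (2 * m_eff * m_e * R^2)
dE = pi^2 * (1.055e-34)^2 / (2 * 0.164 * 9.109e-31 * (7e-09)^2) J, divided by 1.602e-19 J/eV
dE = 0.0468 eV
Total band gap = E_g(bulk) + dE = 2.44 + 0.0468 = 2.4868 eV

2.4868


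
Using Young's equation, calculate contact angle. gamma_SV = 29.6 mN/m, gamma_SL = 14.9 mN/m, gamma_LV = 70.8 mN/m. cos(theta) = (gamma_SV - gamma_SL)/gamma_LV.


cos(theta) = (gamma_SV - gamma_SL) / gamma_LV
cos(theta) = (29.6 - 14.9) / 70.8
cos(theta) = 0.207627
theta = arccos(0.207627) = 78.02 degrees

78.02


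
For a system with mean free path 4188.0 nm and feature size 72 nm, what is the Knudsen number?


Knudsen number Kn = lambda / L
Kn = 4188.0 / 72
Kn = 58.1667

58.1667


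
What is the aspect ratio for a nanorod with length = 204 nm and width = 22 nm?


Aspect ratio AR = length / diameter
AR = 204 / 22
AR = 9.27

9.27


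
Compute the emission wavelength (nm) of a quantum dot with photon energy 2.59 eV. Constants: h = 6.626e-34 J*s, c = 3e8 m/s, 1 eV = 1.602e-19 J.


Convert energy: E = 2.59 eV = 2.59 * 1.602e-19 = 4.14918e-19 J
lambda = h*c / E = 6.626e-34 * 3e8 / 4.14918e-19
lambda = 4.79083e-07 m = 479.1 nm

479.1


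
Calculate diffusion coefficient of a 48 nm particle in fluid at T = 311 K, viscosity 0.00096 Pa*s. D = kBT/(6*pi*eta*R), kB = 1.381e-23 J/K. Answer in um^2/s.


Radius R = 48/2 = 24 nm = 2.4e-08 m
D = kB*T / (6*pi*eta*R)
D = 1.381e-23 * 311 / (6 * pi * 0.00096 * 2.4e-08)
D = 9.88941e-12 m^2/s = 9.889 um^2/s

9.889


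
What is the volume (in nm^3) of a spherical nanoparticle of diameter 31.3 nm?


Radius r = 31.3/2 = 15.65 nm
Volume V = (4/3) * pi * r^3
V = (4/3) * pi * (15.65)^3
V = 16055.79 nm^3

16055.79


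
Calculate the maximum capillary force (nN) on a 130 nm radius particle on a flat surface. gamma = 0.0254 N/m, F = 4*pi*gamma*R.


Convert radius: R = 130 nm = 1.3e-07 m
F = 4 * pi * gamma * R
F = 4 * pi * 0.0254 * 1.3e-07
F = 4.14942e-08 N = 41.4942 nN

41.4942


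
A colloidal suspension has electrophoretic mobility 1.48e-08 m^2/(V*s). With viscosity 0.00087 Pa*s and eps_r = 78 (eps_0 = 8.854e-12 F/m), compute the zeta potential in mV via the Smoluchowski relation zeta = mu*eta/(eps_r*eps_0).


Smoluchowski equation: zeta = mu * eta / (eps_r * eps_0)
zeta = 1.48e-08 * 0.00087 / (78 * 8.854e-12)
zeta = 0.018644 V = 18.64 mV

18.64


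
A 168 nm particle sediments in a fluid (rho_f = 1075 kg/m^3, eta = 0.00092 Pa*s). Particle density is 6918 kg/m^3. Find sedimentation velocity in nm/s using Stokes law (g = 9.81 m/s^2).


Radius R = 168/2 nm = 8.4e-08 m
Density difference = 6918 - 1075 = 5843 kg/m^3
v = 2 * R^2 * (rho_p - rho_f) * g / (9 * eta)
v = 2 * (8.4e-08)^2 * 5843 * 9.81 / (9 * 0.00092)
v = 9.76929e-08 m/s = 97.6929 nm/s

97.6929


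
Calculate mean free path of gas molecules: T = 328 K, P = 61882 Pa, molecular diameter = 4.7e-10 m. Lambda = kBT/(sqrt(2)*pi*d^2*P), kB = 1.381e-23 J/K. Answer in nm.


Mean free path: lambda = kB*T / (sqrt(2) * pi * d^2 * P)
lambda = 1.381e-23 * 328 / (sqrt(2) * pi * (4.7e-10)^2 * 61882)
lambda = 7.45835e-08 m
lambda = 74.58 nm

74.58


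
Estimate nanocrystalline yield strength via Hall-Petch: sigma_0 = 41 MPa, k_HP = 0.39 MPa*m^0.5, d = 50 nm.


d = 50 nm = 5e-08 m
sqrt(d) = 0.0002236068
Hall-Petch contribution = k / sqrt(d) = 0.39 / 0.0002236068 = 1744.1 MPa
sigma = sigma_0 + k/sqrt(d) = 41 + 1744.1 = 1785.1 MPa

1785.1


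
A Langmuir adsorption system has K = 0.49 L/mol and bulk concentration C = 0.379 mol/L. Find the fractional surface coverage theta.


Langmuir isotherm: theta = K*C / (1 + K*C)
K*C = 0.49 * 0.379 = 0.18571
theta = 0.18571 / (1 + 0.18571) = 0.18571 / 1.18571
theta = 0.1566

0.1566


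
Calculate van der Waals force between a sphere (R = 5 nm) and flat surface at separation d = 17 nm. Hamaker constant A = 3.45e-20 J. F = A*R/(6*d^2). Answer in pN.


Convert to SI: R = 5 nm = 5e-09 m, d = 17 nm = 1.7e-08 m
F = A * R / (6 * d^2)
F = 3.45e-20 * 5e-09 / (6 * (1.7e-08)^2)
F = 9.9481e-14 N = 0.099 pN

0.099


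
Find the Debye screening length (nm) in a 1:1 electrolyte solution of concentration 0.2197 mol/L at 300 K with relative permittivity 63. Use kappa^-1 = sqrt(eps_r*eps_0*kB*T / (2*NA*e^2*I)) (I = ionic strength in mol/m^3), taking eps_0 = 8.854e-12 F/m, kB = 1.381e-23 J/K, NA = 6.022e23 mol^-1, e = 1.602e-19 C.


Ionic strength I = 0.2197 * 1^2 * 1000 = 219.7 mol/m^3
kappa^-1 = sqrt(63 * 8.854e-12 * 1.381e-23 * 300 / (2 * 6.022e23 * (1.602e-19)^2 * 219.7))
kappa^-1 = 0.583 nm

0.583


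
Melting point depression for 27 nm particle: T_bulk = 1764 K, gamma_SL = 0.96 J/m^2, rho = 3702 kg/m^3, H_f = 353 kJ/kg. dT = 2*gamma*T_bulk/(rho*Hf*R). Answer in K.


Radius R = 27/2 = 13.5 nm = 1.35e-08 m
Convert H_f = 353 kJ/kg = 353000 J/kg
dT = 2 * gamma_SL * T_bulk / (rho * H_f * R)
dT = 2 * 0.96 * 1764 / (3702 * 353000 * 1.35e-08)
dT = 192.0 K

192.0


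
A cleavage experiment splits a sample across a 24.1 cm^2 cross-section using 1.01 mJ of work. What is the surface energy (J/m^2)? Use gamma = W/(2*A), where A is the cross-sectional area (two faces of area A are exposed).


Convert: A = 24.1 cm^2 = 0.00241 m^2, W = 1.01 mJ = 0.00101 J
Cleaving exposes two faces of area A, so total new surface = 2*A and gamma = W / (2*A)
gamma = 0.00101 / (2 * 0.00241)
gamma = 0.21 J/m^2

0.21


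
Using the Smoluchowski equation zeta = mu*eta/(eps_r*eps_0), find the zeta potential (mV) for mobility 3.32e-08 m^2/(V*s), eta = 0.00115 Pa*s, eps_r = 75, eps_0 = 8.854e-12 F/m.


Smoluchowski equation: zeta = mu * eta / (eps_r * eps_0)
zeta = 3.32e-08 * 0.00115 / (75 * 8.854e-12)
zeta = 0.057496 V = 57.5 mV

57.5


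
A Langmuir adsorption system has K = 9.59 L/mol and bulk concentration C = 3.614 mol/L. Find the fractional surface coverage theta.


Langmuir isotherm: theta = K*C / (1 + K*C)
K*C = 9.59 * 3.614 = 34.65826
theta = 34.65826 / (1 + 34.65826) = 34.65826 / 35.65826
theta = 0.972

0.972


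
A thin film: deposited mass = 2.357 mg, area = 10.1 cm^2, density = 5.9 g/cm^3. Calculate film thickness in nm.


Convert: m = 2.357 mg = 2.3570e-06 kg, A = 10.1 cm^2 = 1.0100e-03 m^2, rho = 5.9 g/cm^3 = 5900 kg/m^3
t = m / (A * rho)
t = 2.3570e-06 / (1.0100e-03 * 5900)
t = 3.9554e-07 m = 395.5 nm

395.5


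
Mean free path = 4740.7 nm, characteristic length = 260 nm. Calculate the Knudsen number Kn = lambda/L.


Knudsen number Kn = lambda / L
Kn = 4740.7 / 260
Kn = 18.2335

18.2335


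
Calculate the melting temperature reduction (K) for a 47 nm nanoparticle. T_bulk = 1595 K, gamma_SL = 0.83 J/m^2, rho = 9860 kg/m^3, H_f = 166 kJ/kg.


Radius R = 47/2 = 23.5 nm = 2.35e-08 m
Convert H_f = 166 kJ/kg = 166000 J/kg
dT = 2 * gamma_SL * T_bulk / (rho * H_f * R)
dT = 2 * 0.83 * 1595 / (9860 * 166000 * 2.35e-08)
dT = 68.8 K

68.8


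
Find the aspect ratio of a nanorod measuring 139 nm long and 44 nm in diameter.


Aspect ratio AR = length / diameter
AR = 139 / 44
AR = 3.16

3.16


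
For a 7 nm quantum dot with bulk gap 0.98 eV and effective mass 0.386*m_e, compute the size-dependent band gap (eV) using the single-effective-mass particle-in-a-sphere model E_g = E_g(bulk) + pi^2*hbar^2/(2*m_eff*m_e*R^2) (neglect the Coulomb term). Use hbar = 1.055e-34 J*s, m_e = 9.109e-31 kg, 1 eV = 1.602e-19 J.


Radius R = 7/2 nm = 3.5e-09 m
Confinement energy dE = pi^2 * hbar^2 / (2 * m_eff * m_e * R^2)
dE = pi^2 * (1.055e-34)^2 / (2 * 0.386 * 9.109e-31 * (3.5e-09)^2) J, divided by 1.602e-19 J/eV
dE = 0.0796 eV
Total band gap = E_g(bulk) + dE = 0.98 + 0.0796 = 1.0596 eV

1.0596


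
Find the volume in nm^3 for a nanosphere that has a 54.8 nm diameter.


Radius r = 54.8/2 = 27.4 nm
Volume V = (4/3) * pi * r^3
V = (4/3) * pi * (27.4)^3
V = 86166.87 nm^3

86166.87


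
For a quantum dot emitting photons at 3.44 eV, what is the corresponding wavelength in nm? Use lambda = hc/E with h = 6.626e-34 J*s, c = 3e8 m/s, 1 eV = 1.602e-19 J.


Convert energy: E = 3.44 eV = 3.44 * 1.602e-19 = 5.51088e-19 J
lambda = h*c / E = 6.626e-34 * 3e8 / 5.51088e-19
lambda = 3.60705e-07 m = 360.7 nm

360.7


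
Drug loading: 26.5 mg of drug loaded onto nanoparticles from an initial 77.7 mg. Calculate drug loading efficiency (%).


Drug loading efficiency = (drug loaded / drug initial) * 100
DLE = 26.5 / 77.7 * 100
DLE = 0.3411 * 100
DLE = 34.11%

34.11


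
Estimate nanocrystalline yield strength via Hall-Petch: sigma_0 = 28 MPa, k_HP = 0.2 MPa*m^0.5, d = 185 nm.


d = 185 nm = 1.85e-07 m
sqrt(d) = 0.0004301163
Hall-Petch contribution = k / sqrt(d) = 0.2 / 0.0004301163 = 465.0 MPa
sigma = sigma_0 + k/sqrt(d) = 28 + 465.0 = 493.0 MPa

493.0


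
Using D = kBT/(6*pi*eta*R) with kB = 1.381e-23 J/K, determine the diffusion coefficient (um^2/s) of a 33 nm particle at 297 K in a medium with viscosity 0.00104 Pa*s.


Radius R = 33/2 = 16.5 nm = 1.65e-08 m
D = kB*T / (6*pi*eta*R)
D = 1.381e-23 * 297 / (6 * pi * 0.00104 * 1.65e-08)
D = 1.26804e-11 m^2/s = 12.68 um^2/s

12.68


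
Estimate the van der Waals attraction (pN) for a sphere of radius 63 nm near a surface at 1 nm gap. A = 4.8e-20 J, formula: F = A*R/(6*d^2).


Convert to SI: R = 63 nm = 6.3e-08 m, d = 1 nm = 1e-09 m
F = A * R / (6 * d^2)
F = 4.8e-20 * 6.3e-08 / (6 * (1e-09)^2)
F = 5.04e-10 N = 504.0 pN

504.0


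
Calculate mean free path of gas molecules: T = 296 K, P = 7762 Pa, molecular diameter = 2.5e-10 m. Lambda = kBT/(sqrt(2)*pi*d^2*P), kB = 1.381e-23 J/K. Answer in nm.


Mean free path: lambda = kB*T / (sqrt(2) * pi * d^2 * P)
lambda = 1.381e-23 * 296 / (sqrt(2) * pi * (2.5e-10)^2 * 7762)
lambda = 1.89656e-06 m
lambda = 1896.56 nm

1896.56


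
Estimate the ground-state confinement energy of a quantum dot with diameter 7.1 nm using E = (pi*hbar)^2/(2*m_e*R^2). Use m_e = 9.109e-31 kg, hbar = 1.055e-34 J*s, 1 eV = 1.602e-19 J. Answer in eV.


Radius R = 7.1/2 = 3.55 nm = 3.55e-09 m
E = (pi * 1.055e-34)^2 / (2 * 9.109e-31 * (3.55e-09)^2)
E(J) = 4.78462e-21
E = E(J) / 1.602e-19 = 0.0299 eV

0.0299


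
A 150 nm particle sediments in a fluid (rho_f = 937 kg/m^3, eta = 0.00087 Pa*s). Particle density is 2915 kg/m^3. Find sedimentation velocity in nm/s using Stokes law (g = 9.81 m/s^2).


Radius R = 150/2 nm = 7.5e-08 m
Density difference = 2915 - 937 = 1978 kg/m^3
v = 2 * R^2 * (rho_p - rho_f) * g / (9 * eta)
v = 2 * (7.5e-08)^2 * 1978 * 9.81 / (9 * 0.00087)
v = 2.78796e-08 m/s = 27.8796 nm/s

27.8796


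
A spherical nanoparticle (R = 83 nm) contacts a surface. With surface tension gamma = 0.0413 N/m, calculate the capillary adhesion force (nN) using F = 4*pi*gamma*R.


Convert radius: R = 83 nm = 8.3e-08 m
F = 4 * pi * gamma * R
F = 4 * pi * 0.0413 * 8.3e-08
F = 4.30763e-08 N = 43.0763 nN

43.0763


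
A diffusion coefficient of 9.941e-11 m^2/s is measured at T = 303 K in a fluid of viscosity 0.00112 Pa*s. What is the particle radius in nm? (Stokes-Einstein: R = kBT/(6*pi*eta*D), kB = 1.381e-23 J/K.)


Stokes-Einstein: R = kB*T / (6*pi*eta*D)
R = 1.381e-23 * 303 / (6 * pi * 0.00112 * 9.941e-11)
R = 1.99383e-09 m = 1.99 nm

1.99


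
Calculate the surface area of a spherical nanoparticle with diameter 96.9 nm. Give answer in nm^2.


Radius r = 96.9/2 = 48.45 nm
Surface area SA = 4 * pi * r^2
SA = 4 * pi * (48.45)^2
SA = 29498.33 nm^2

29498.33


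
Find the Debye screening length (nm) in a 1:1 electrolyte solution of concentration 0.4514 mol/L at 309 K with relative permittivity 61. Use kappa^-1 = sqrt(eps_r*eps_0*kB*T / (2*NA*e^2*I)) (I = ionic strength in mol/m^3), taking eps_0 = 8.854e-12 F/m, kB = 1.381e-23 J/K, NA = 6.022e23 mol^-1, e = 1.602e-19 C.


Ionic strength I = 0.4514 * 1^2 * 1000 = 451.4 mol/m^3
kappa^-1 = sqrt(61 * 8.854e-12 * 1.381e-23 * 309 / (2 * 6.022e23 * (1.602e-19)^2 * 451.4))
kappa^-1 = 0.406 nm

0.406


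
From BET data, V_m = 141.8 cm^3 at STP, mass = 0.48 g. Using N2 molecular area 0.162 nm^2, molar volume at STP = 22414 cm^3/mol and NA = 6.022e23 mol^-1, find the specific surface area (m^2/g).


Number of moles in monolayer = V_m / 22414 = 141.8 / 22414 = 0.0063264
Number of molecules = moles * NA = 0.0063264 * 6.022e23
SA = molecules * sigma / mass
SA = (141.8 / 22414) * 6.022e23 * 0.162e-18 / 0.48
SA = 1285.8 m^2/g

1285.8


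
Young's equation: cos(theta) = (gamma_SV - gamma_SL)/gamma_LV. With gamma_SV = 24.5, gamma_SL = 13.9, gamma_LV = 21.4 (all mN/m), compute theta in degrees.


cos(theta) = (gamma_SV - gamma_SL) / gamma_LV
cos(theta) = (24.5 - 13.9) / 21.4
cos(theta) = 0.495327
theta = arccos(0.495327) = 60.31 degrees

60.31


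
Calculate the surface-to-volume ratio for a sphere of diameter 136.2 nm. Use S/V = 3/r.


Radius r = 136.2/2 = 68.1 nm
S/V = 3 / r = 3 / 68.1
S/V = 0.0441 nm^-1

0.0441


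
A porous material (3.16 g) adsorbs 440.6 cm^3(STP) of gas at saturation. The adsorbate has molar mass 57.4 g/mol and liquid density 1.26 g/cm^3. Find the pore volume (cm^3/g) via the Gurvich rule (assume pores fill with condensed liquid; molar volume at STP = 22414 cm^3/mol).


Moles adsorbed n = V_ads / 22414 = 440.6 / 22414 = 1.965736e-02 mol
Liquid volume V_liq = n * M / rho_liq = 1.965736e-02 * 57.4 / 1.26 = 0.89550 cm^3
Specific pore volume V_pore = V_liq / m_sample = 0.89550 / 3.16
V_pore = 0.2834 cm^3/g

0.2834


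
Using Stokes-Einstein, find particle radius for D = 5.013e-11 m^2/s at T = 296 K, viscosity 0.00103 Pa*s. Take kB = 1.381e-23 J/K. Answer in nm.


Stokes-Einstein: R = kB*T / (6*pi*eta*D)
R = 1.381e-23 * 296 / (6 * pi * 0.00103 * 5.013e-11)
R = 4.2e-09 m = 4.2 nm

4.2


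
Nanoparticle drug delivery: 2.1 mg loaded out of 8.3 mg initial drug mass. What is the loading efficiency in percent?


Drug loading efficiency = (drug loaded / drug initial) * 100
DLE = 2.1 / 8.3 * 100
DLE = 0.253 * 100
DLE = 25.3%

25.3


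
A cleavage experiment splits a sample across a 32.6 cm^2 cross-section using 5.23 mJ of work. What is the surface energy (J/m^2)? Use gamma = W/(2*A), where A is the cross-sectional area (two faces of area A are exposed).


Convert: A = 32.6 cm^2 = 0.00326 m^2, W = 5.23 mJ = 0.00523 J
Cleaving exposes two faces of area A, so total new surface = 2*A and gamma = W / (2*A)
gamma = 0.00523 / (2 * 0.00326)
gamma = 0.802 J/m^2

0.802


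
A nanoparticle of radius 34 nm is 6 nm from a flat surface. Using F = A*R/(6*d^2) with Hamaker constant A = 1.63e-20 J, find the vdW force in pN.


Convert to SI: R = 34 nm = 3.4e-08 m, d = 6 nm = 6e-09 m
F = A * R / (6 * d^2)
F = 1.63e-20 * 3.4e-08 / (6 * (6e-09)^2)
F = 2.56574e-12 N = 2.566 pN

2.566


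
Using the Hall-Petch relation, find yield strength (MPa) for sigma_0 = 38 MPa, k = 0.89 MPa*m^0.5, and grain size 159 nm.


d = 159 nm = 1.59e-07 m
sqrt(d) = 0.000398748
Hall-Petch contribution = k / sqrt(d) = 0.89 / 0.000398748 = 2232.0 MPa
sigma = sigma_0 + k/sqrt(d) = 38 + 2232.0 = 2270.0 MPa

2270.0


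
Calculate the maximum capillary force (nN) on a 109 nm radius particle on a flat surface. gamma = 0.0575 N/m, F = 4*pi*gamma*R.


Convert radius: R = 109 nm = 1.09e-07 m
F = 4 * pi * gamma * R
F = 4 * pi * 0.0575 * 1.09e-07
F = 7.87597e-08 N = 78.7597 nN

78.7597


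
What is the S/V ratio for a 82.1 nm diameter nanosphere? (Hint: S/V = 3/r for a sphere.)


Radius r = 82.1/2 = 41.05 nm
S/V = 3 / r = 3 / 41.05
S/V = 0.0731 nm^-1

0.0731


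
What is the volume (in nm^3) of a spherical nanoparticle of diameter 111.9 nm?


Radius r = 111.9/2 = 55.95 nm
Volume V = (4/3) * pi * r^3
V = (4/3) * pi * (55.95)^3
V = 733649.93 nm^3

733649.93


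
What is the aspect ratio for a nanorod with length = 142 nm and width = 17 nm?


Aspect ratio AR = length / diameter
AR = 142 / 17
AR = 8.35

8.35


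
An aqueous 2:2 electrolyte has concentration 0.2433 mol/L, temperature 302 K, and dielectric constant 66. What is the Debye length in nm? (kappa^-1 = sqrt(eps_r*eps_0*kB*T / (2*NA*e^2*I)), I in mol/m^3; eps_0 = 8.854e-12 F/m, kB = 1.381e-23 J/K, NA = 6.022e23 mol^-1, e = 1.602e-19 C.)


Ionic strength I = 0.2433 * 2^2 * 1000 = 973.2 mol/m^3
kappa^-1 = sqrt(66 * 8.854e-12 * 1.381e-23 * 302 / (2 * 6.022e23 * (1.602e-19)^2 * 973.2))
kappa^-1 = 0.285 nm

0.285


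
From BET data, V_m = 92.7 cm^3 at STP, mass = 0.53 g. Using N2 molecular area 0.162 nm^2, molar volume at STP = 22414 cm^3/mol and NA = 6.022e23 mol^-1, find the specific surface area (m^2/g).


Number of moles in monolayer = V_m / 22414 = 92.7 / 22414 = 0.00413581
Number of molecules = moles * NA = 0.00413581 * 6.022e23
SA = molecules * sigma / mass
SA = (92.7 / 22414) * 6.022e23 * 0.162e-18 / 0.53
SA = 761.3 m^2/g

761.3


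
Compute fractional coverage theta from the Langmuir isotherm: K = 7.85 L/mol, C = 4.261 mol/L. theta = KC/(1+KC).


Langmuir isotherm: theta = K*C / (1 + K*C)
K*C = 7.85 * 4.261 = 33.44885
theta = 33.44885 / (1 + 33.44885) = 33.44885 / 34.44885
theta = 0.971

0.971
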